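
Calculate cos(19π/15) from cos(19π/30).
cos(19π/15) = 2cos²19π/30 - 1 = -0.6691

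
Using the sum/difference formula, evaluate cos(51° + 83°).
cos(51° + 83°) = cos 51° cos 83° - sin 51° sin 83° = -0.6947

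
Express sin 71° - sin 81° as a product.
sin 71° - sin 81° = 2 cos(76°) sin(-5°)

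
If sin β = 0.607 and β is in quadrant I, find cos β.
cos β = 0.7947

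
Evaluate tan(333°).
tan(333°) = -0.5095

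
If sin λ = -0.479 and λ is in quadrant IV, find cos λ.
cos λ = 0.8778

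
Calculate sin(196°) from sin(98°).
sin(196°) = 2 sin 98° cos 98° = -0.2756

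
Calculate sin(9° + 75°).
sin(9° + 75°) = sin 9° cos 75° + cos 9° sin 75° = 0.9945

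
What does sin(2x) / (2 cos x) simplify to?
sin(2x) / (2 cos x) = sin x (using Double angle)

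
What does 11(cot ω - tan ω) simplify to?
11(cot ω - tan ω) = 11(2 cot(2ω)) (using Double angle)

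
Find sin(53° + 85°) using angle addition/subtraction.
sin(53° + 85°) = sin 53° cos 85° + cos 53° sin 85° = 0.6691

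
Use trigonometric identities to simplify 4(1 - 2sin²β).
4(1 - 2sin²β) = 4(cos(2β)) (using Double angle)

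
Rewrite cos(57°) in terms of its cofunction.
cos(57°) = sin(90° - 57°) = sin(33°)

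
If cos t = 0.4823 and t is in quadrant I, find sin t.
sin t = 0.876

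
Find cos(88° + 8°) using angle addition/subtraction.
cos(88° + 8°) = cos 88° cos 8° - sin 88° sin 8° = -0.1045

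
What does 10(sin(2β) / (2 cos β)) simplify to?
10(sin(2β) / (2 cos β)) = 10(sin β) (using Double angle)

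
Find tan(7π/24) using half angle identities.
tan(7π/24) = sin 7π/12 / (1 + cos 7π/12) = 1.303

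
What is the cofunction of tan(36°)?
tan(36°) = cot(90° - 36°) = cot(54°)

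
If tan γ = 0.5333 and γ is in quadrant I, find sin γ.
sin γ = 0.4706 (using tan²γ + 1 = sec²γ)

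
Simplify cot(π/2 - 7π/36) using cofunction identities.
cot(π/2 - 7π/36) = tan(7π/36)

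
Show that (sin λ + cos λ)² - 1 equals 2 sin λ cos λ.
LHS = sin²λ + 2 sin λ cos λ + cos²λ - 1 = (sin²λ + cos²λ) + 2 sin λ cos λ - 1 = 1 + 2 sin λ cos λ - 1 = 2 sin λ cos λ = RHS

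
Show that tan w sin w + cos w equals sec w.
LHS = sin²w/cos w + cos w = (sin²w + cos²w)/cos w = 1/cos w = sec w = RHS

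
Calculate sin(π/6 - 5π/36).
sin(π/6 - 5π/36) = sin π/6 cos 5π/36 - cos π/6 sin 5π/36 = 0.08716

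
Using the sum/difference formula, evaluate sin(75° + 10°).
sin(75° + 10°) = sin 75° cos 10° + cos 75° sin 10° = 0.9962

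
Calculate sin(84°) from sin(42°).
sin(84°) = 2 sin 42° cos 42° = 0.9945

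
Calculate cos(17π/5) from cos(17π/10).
cos(17π/5) = 2cos²17π/10 - 1 = -0.309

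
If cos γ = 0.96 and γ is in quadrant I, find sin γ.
sin γ = 0.28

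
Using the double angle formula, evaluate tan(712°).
tan(712°) = 2 tan 356° / (1 - tan²356°) = -0.1405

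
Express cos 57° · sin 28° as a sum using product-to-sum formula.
cos 57° sin 28° = (1/2)[sin(57°+28°) - sin(57°-28°)]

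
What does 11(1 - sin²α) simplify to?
11(1 - sin²α) = 11(cos²α) (using Pythagorean identity)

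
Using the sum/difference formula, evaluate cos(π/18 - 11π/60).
cos(π/18 - 11π/60) = cos π/18 cos 11π/60 + sin π/18 sin 11π/60 = 0.9205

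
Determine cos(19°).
cos(19°) = 0.9455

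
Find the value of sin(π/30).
sin(π/30) = 0.1045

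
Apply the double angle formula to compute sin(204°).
sin(204°) = 2 sin 102° cos 102° = -0.4067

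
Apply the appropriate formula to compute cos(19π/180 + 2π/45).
cos(19π/180 + 2π/45) = cos 19π/180 cos 2π/45 - sin 19π/180 sin 2π/45 = 0.891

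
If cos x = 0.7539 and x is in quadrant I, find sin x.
sin x = 0.657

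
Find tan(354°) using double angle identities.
tan(354°) = 2 tan 177° / (1 - tan²177°) = -0.1051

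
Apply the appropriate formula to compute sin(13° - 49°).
sin(13° - 49°) = sin 13° cos 49° - cos 13° sin 49° = -0.5878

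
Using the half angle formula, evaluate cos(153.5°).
cos(153.5°) = -√((1 + cos 307°)/2) = -0.8949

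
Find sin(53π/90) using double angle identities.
sin(53π/90) = 2 sin 53π/180 cos 53π/180 = 0.9613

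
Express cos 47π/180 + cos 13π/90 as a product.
cos 47π/180 + cos 13π/90 = 2 cos(73π/360) cos(7π/120)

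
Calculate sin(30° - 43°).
sin(30° - 43°) = sin 30° cos 43° - cos 30° sin 43° = -0.225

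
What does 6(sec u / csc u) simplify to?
6(sec u / csc u) = 6(tan u) (using Reciprocal identities)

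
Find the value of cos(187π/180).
cos(187π/180) = -0.9925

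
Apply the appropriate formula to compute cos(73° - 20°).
cos(73° - 20°) = cos 73° cos 20° + sin 73° sin 20° = 0.6018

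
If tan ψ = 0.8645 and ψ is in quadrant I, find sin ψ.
sin ψ = 0.654 (using tan²ψ + 1 = sec²ψ)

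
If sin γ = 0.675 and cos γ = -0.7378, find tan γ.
tan γ = sin γ / cos γ = -0.9149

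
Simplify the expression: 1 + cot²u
1 + cot²u = csc²u (using Pythagorean identity)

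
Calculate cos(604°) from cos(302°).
cos(604°) = cos²302° - sin²302° = -0.4384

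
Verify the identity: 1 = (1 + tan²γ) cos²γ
RHS = sec²γ · cos²γ = (1/cos²γ) · cos²γ = 1 = LHS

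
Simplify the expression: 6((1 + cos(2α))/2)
6((1 + cos(2α))/2) = 6(cos²α) (using Power reduction)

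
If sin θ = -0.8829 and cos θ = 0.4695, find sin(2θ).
sin(2θ) = 2 sin θ cos θ = -0.829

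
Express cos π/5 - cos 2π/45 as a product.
cos π/5 - cos 2π/45 = -2 sin(11π/90) sin(7π/90)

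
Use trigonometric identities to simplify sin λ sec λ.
sin λ sec λ = tan λ (using Reciprocal + quotient)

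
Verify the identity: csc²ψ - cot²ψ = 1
LHS = 1/sin²ψ - cos²ψ/sin²ψ = (1 - cos²ψ)/sin²ψ = sin²ψ/sin²ψ = 1 = RHS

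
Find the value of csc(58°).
csc(58°) = 1.179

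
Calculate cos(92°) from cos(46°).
cos(92°) = cos²46° - sin²46° = -0.0349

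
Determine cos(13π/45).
cos(13π/45) = 0.6157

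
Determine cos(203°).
cos(203°) = -0.9205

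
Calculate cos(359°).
cos(359°) = 0.9998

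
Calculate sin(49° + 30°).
sin(49° + 30°) = sin 49° cos 30° + cos 49° sin 30° = 0.9816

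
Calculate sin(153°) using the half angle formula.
sin(153°) = √((1 - cos 306°)/2) = 0.454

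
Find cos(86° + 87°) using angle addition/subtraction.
cos(86° + 87°) = cos 86° cos 87° - sin 86° sin 87° = -0.9925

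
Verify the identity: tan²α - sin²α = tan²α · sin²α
LHS = sin²α/cos²α - sin²α = sin²α(1/cos²α - 1) = sin²α · (1 - cos²α)/cos²α = sin²α · sin²α/cos²α = sin²α · tan²α = RHS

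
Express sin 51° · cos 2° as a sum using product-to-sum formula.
sin 51° cos 2° = (1/2)[sin(51°+2°) + sin(51°-2°)]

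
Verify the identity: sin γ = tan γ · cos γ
RHS = (sin γ/cos γ) · cos γ = sin γ = LHS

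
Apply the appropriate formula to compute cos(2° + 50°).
cos(2° + 50°) = cos 2° cos 50° - sin 2° sin 50° = 0.6157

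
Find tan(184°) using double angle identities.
tan(184°) = 2 tan 92° / (1 - tan²92°) = 0.06993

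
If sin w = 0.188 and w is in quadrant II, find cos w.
cos w = -0.9822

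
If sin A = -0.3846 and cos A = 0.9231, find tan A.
tan A = sin A / cos A = -0.4166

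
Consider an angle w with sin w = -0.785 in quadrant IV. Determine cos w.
cos w = √(1 - sin²w) = 0.6195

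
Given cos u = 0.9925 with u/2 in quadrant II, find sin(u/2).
sin(u/2) = ±√((1 - cos u)/2); positive since u/2 ∈ QII, so sin(u/2) = 0.06124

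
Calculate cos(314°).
cos(314°) = 0.6947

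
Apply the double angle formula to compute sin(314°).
sin(314°) = 2 sin 157° cos 157° = -0.7193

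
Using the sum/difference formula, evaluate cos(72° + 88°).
cos(72° + 88°) = cos 72° cos 88° - sin 72° sin 88° = -0.9397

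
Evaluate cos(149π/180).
cos(149π/180) = -0.8572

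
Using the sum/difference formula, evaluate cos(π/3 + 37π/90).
cos(π/3 + 37π/90) = cos π/3 cos 37π/90 - sin π/3 sin 37π/90 = -0.6947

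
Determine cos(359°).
cos(359°) = 0.9998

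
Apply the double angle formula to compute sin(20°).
sin(20°) = 2 sin 10° cos 10° = 0.342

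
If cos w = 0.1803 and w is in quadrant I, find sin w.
sin w = 0.9836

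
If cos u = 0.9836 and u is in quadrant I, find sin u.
sin u = 0.1804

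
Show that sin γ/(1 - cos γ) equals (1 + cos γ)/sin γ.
LHS = sin γ(1 + cos γ) / ((1 - cos γ)(1 + cos γ)) = sin γ(1 + cos γ) / (1 - cos²γ) = sin γ(1 + cos γ) / sin²γ = (1 + cos γ)/sin γ = RHS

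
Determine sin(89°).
sin(89°) = 0.9998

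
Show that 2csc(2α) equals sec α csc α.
LHS = 2/sin(2α) = 2/(2 sin α cos α) = 1/(sin α cos α) = (1/cos α)(1/sin α) = sec α csc α = RHS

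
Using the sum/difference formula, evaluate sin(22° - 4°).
sin(22° - 4°) = sin 22° cos 4° - cos 22° sin 4° = 0.309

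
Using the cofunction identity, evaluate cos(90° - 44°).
cos(90° - 44°) = sin(44°) = 0.6947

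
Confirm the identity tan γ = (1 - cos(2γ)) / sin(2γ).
RHS = 2sin²γ / (2 sin γ cos γ) = sin γ/cos γ = tan γ = LHS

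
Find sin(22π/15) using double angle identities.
sin(22π/15) = 2 sin 11π/15 cos 11π/15 = -0.9945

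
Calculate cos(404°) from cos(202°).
cos(404°) = cos²202° - sin²202° = 0.7193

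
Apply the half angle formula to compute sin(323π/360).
sin(323π/360) = √((1 - cos 323π/180)/2) = 0.3173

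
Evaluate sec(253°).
sec(253°) = -3.42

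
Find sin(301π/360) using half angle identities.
sin(301π/360) = √((1 - cos 301π/180)/2) = 0.4924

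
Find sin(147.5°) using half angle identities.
sin(147.5°) = √((1 - cos 295°)/2) = 0.5373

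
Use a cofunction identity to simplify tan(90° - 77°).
tan(90° - 77°) = cot(77°)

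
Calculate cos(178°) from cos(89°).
cos(178°) = cos²89° - sin²89° = -0.9994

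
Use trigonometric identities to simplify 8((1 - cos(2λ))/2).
8((1 - cos(2λ))/2) = 8(sin²λ) (using Power reduction)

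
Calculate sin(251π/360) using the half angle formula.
sin(251π/360) = √((1 - cos 251π/180)/2) = 0.8141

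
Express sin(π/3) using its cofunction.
sin(π/3) = cos(π/2 - π/3) = cos(π/6)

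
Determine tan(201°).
tan(201°) = 0.3839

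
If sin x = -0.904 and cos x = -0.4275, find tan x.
tan x = sin x / cos x = 2.115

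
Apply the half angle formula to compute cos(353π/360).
cos(353π/360) = -√((1 + cos 353π/180)/2) = -0.9981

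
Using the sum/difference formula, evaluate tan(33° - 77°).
tan(33° - 77°) = (tan 33° - tan 77°)/(1 + tan 33° tan 77°) = -0.9657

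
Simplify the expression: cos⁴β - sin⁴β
cos⁴β - sin⁴β = cos(2β) (using Factoring + double angle)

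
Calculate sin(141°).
sin(141°) = 0.6293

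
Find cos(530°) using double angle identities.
cos(530°) = cos²265° - sin²265° = -0.9848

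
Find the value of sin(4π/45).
sin(4π/45) = 0.2756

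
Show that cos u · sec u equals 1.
LHS = cos u · (1/cos u) = 1 = RHS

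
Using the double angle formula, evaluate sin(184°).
sin(184°) = 2 sin 92° cos 92° = -0.06976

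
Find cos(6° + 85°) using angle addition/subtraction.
cos(6° + 85°) = cos 6° cos 85° - sin 6° sin 85° = -0.01745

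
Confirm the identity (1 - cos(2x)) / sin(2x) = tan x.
LHS = 2sin²x / (2 sin x cos x) = sin x/cos x = tan x = RHS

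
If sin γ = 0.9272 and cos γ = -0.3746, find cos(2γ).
cos(2γ) = cos²γ - sin²γ = -0.7194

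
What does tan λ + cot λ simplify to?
tan λ + cot λ = sec λ csc λ (using Quotient identities)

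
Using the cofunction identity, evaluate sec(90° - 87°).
sec(90° - 87°) = csc(87°) = 1.001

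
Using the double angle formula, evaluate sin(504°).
sin(504°) = 2 sin 252° cos 252° = 0.5878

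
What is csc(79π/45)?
csc(79π/45) = -1.44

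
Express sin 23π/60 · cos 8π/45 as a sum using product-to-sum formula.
sin 23π/60 cos 8π/45 = (1/2)[sin(23π/60+8π/45) + sin(23π/60-8π/45)]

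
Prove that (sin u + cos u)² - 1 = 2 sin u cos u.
LHS = sin²u + 2 sin u cos u + cos²u - 1 = (sin²u + cos²u) + 2 sin u cos u - 1 = 1 + 2 sin u cos u - 1 = 2 sin u cos u = RHS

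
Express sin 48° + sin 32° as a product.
sin 48° + sin 32° = 2 sin(40°) cos(8°)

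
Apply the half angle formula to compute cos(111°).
cos(111°) = -√((1 + cos 222°)/2) = -0.3584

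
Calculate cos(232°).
cos(232°) = -0.6157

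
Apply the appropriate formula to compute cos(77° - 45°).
cos(77° - 45°) = cos 77° cos 45° + sin 77° sin 45° = 0.848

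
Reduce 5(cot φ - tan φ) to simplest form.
5(cot φ - tan φ) = 5(2 cot(2φ)) (using Double angle)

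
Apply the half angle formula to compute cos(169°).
cos(169°) = -√((1 + cos 338°)/2) = -0.9816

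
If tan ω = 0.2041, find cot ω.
cot ω = 1/tan ω = 4.9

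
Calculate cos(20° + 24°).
cos(20° + 24°) = cos 20° cos 24° - sin 20° sin 24° = 0.7193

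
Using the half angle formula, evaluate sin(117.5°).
sin(117.5°) = √((1 - cos 235°)/2) = 0.887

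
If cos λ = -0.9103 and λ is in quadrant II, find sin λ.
sin λ = 0.4139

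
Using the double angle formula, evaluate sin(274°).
sin(274°) = 2 sin 137° cos 137° = -0.9976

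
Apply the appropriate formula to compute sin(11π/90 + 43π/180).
sin(11π/90 + 43π/180) = sin 11π/90 cos 43π/180 + cos 11π/90 sin 43π/180 = 0.9063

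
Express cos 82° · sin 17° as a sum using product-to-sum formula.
cos 82° sin 17° = (1/2)[sin(82°+17°) - sin(82°-17°)]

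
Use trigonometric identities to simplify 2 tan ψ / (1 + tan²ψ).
2 tan ψ / (1 + tan²ψ) = sin(2ψ) (using Double angle)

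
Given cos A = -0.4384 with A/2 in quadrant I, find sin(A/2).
sin(A/2) = ±√((1 - cos A)/2); positive since A/2 ∈ QI, so sin(A/2) = 0.8481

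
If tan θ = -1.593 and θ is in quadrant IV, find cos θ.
cos θ = 0.5317 (using tan²θ + 1 = sec²θ)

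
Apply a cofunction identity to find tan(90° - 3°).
tan(90° - 3°) = cot(3°) = 19.08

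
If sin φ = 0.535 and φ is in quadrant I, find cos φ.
cos φ = 0.8449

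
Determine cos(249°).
cos(249°) = -0.3584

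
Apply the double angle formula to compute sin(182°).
sin(182°) = 2 sin 91° cos 91° = -0.0349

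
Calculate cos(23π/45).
cos(23π/45) = -0.0349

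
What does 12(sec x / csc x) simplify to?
12(sec x / csc x) = 12(tan x) (using Reciprocal identities)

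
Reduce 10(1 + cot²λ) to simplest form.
10(1 + cot²λ) = 10(csc²λ) (using Pythagorean identity)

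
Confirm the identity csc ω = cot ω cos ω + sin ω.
RHS = cos²ω/sin ω + sin ω = (cos²ω + sin²ω)/sin ω = 1/sin ω = csc ω = LHS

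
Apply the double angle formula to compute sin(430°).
sin(430°) = 2 sin 215° cos 215° = 0.9397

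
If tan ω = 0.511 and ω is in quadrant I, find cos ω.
cos ω = 0.8905 (using tan²ω + 1 = sec²ω)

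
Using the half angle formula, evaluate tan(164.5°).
tan(164.5°) = sin 329° / (1 + cos 329°) = -0.2773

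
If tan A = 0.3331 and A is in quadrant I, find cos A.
cos A = 0.9487 (using tan²A + 1 = sec²A)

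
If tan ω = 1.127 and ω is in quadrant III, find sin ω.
sin ω = -0.748 (using tan²ω + 1 = sec²ω)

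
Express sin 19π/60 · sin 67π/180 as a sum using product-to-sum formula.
sin 19π/60 sin 67π/180 = (1/2)[cos(19π/60-67π/180) - cos(19π/60+67π/180)]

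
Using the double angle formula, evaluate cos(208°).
cos(208°) = cos²104° - sin²104° = -0.8829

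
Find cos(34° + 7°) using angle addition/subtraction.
cos(34° + 7°) = cos 34° cos 7° - sin 34° sin 7° = 0.7547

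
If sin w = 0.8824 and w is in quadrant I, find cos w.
cos w = 0.4705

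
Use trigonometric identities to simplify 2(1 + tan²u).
2(1 + tan²u) = 2(sec²u) (using Pythagorean identity)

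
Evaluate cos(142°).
cos(142°) = -0.788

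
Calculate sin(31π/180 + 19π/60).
sin(31π/180 + 19π/60) = sin 31π/180 cos 19π/60 + cos 31π/180 sin 19π/60 = 0.9994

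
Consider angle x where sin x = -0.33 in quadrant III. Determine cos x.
cos x = ±√(1 - sin²x) = -0.944 (negative in QIII)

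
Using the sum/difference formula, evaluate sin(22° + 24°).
sin(22° + 24°) = sin 22° cos 24° + cos 22° sin 24° = 0.7193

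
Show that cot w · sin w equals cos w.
LHS = (cos w/sin w) · sin w = cos w = RHS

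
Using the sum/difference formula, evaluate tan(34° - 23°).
tan(34° - 23°) = (tan 34° - tan 23°)/(1 + tan 34° tan 23°) = 0.1944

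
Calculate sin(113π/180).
sin(113π/180) = 0.9205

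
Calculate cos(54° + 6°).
cos(54° + 6°) = cos 54° cos 6° - sin 54° sin 6° = 1/2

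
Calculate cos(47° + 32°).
cos(47° + 32°) = cos 47° cos 32° - sin 47° sin 32° = 0.1908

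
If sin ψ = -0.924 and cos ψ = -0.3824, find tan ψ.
tan ψ = sin ψ / cos ψ = 2.416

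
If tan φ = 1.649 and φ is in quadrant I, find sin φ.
sin φ = 0.8551 (using tan²φ + 1 = sec²φ)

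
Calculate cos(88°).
cos(88°) = 0.0349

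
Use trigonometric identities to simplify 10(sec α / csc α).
10(sec α / csc α) = 10(tan α) (using Reciprocal identities)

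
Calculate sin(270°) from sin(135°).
sin(270°) = 2 sin 135° cos 135° = -1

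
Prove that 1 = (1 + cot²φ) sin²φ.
RHS = csc²φ · sin²φ = (1/sin²φ) · sin²φ = 1 = LHS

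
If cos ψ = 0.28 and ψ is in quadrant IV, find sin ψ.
sin ψ = -0.96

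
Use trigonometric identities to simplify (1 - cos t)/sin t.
(1 - cos t)/sin t = tan(t/2) (using Half angle)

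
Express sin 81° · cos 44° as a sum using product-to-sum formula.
sin 81° cos 44° = (1/2)[sin(81°+44°) + sin(81°-44°)]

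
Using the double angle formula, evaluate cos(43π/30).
cos(43π/30) = 2cos²43π/60 - 1 = -0.2079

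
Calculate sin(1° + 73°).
sin(1° + 73°) = sin 1° cos 73° + cos 1° sin 73° = 0.9613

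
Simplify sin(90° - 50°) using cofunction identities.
sin(90° - 50°) = cos(50°)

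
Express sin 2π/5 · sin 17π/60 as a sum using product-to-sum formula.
sin 2π/5 sin 17π/60 = (1/2)[cos(2π/5-17π/60) - cos(2π/5+17π/60)]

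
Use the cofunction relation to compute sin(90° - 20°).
sin(90° - 20°) = cos(20°) = 0.9397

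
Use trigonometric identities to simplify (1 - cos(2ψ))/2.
(1 - cos(2ψ))/2 = sin²ψ (using Power reduction)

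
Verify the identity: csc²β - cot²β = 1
LHS = 1/sin²β - cos²β/sin²β = (1 - cos²β)/sin²β = sin²β/sin²β = 1 = RHS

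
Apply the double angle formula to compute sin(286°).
sin(286°) = 2 sin 143° cos 143° = -0.9613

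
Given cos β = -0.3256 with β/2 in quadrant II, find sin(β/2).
sin(β/2) = ±√((1 - cos β)/2); positive since β/2 ∈ QII, so sin(β/2) = 0.8141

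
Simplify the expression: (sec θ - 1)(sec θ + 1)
(sec θ - 1)(sec θ + 1) = tan²θ (using Diff. of squares)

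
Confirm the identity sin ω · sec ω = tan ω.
LHS = sin ω · (1/cos ω) = sin ω/cos ω = tan ω = RHS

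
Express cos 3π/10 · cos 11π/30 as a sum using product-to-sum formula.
cos 3π/10 cos 11π/30 = (1/2)[cos(3π/10-11π/30) + cos(3π/10+11π/30)]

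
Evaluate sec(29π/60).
sec(29π/60) = 19.11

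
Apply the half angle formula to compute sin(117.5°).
sin(117.5°) = √((1 - cos 235°)/2) = 0.887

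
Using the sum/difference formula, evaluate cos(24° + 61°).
cos(24° + 61°) = cos 24° cos 61° - sin 24° sin 61° = 0.08716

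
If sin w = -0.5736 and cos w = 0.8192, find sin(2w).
sin(2w) = 2 sin w cos w = -0.9398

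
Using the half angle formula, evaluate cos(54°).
cos(54°) = √((1 + cos 108°)/2) = 0.5878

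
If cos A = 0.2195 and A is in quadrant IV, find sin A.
sin A = -0.9756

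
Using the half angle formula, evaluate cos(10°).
cos(10°) = √((1 + cos 20°)/2) = 0.9848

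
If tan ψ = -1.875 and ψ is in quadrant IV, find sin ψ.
sin ψ = -0.8824 (using tan²ψ + 1 = sec²ψ)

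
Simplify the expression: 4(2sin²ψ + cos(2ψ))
4(2sin²ψ + cos(2ψ)) = 4 (using Double angle)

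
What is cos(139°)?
cos(139°) = -0.7547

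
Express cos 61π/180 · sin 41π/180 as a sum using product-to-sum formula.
cos 61π/180 sin 41π/180 = (1/2)[sin(61π/180+41π/180) - sin(61π/180-41π/180)]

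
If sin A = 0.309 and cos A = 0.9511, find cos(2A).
cos(2A) = cos²A - sin²A = 0.8091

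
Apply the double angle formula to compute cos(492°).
cos(492°) = cos²246° - sin²246° = -0.6691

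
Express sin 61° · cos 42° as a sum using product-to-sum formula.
sin 61° cos 42° = (1/2)[sin(61°+42°) + sin(61°-42°)]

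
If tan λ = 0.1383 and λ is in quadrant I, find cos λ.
cos λ = 0.9906 (using tan²λ + 1 = sec²λ)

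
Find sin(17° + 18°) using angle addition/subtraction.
sin(17° + 18°) = sin 17° cos 18° + cos 17° sin 18° = 0.5736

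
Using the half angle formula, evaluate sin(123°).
sin(123°) = √((1 - cos 246°)/2) = 0.8387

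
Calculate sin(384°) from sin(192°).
sin(384°) = 2 sin 192° cos 192° = 0.4067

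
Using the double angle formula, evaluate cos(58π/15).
cos(58π/15) = cos²29π/15 - sin²29π/15 = 0.9135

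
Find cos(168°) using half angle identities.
cos(168°) = -√((1 + cos 336°)/2) = -0.9781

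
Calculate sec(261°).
sec(261°) = -6.392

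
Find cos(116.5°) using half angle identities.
cos(116.5°) = -√((1 + cos 233°)/2) = -0.4462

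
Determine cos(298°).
cos(298°) = 0.4695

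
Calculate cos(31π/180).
cos(31π/180) = 0.8572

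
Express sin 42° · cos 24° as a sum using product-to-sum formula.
sin 42° cos 24° = (1/2)[sin(42°+24°) + sin(42°-24°)]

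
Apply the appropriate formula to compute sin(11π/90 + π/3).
sin(11π/90 + π/3) = sin 11π/90 cos π/3 + cos 11π/90 sin π/3 = 0.9903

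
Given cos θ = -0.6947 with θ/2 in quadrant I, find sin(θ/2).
sin(θ/2) = ±√((1 - cos θ)/2); positive since θ/2 ∈ QI, so sin(θ/2) = 0.9205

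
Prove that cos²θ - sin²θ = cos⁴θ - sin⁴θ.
RHS = (cos²θ - sin²θ)(cos²θ + sin²θ) = (cos²θ - sin²θ) · 1 = cos²θ - sin²θ = LHS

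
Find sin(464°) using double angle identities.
sin(464°) = 2 sin 232° cos 232° = 0.9703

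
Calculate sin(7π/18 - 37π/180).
sin(7π/18 - 37π/180) = sin 7π/18 cos 37π/180 - cos 7π/18 sin 37π/180 = 0.5446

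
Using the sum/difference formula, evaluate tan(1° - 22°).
tan(1° - 22°) = (tan 1° - tan 22°)/(1 + tan 1° tan 22°) = -0.3839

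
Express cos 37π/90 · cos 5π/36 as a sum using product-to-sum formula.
cos 37π/90 cos 5π/36 = (1/2)[cos(37π/90-5π/36) + cos(37π/90+5π/36)]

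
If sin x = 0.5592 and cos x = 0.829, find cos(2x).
cos(2x) = cos²x - sin²x = 0.3745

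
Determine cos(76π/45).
cos(76π/45) = 0.5592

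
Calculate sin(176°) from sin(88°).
sin(176°) = 2 sin 88° cos 88° = 0.06976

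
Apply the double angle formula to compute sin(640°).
sin(640°) = 2 sin 320° cos 320° = -0.9848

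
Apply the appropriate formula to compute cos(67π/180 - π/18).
cos(67π/180 - π/18) = cos 67π/180 cos π/18 + sin 67π/180 sin π/18 = 0.5446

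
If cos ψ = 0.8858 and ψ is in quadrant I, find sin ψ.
sin ψ = 0.4641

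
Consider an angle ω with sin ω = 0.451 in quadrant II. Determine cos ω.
cos ω = ±√(1 - sin²ω) = -0.8925 (negative in QII)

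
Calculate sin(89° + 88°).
sin(89° + 88°) = sin 89° cos 88° + cos 89° sin 88° = 0.05234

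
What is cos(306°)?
cos(306°) = 0.5878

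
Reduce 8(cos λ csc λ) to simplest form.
8(cos λ csc λ) = 8(cot λ) (using Reciprocal + quotient)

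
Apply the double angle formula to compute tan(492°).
tan(492°) = 2 tan 246° / (1 - tan²246°) = -1.111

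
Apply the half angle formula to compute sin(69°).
sin(69°) = √((1 - cos 138°)/2) = 0.9336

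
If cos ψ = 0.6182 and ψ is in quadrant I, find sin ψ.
sin ψ = 0.786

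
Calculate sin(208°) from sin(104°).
sin(208°) = 2 sin 104° cos 104° = -0.4695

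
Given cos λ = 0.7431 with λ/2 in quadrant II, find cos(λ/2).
cos(λ/2) = ±√((1 + cos λ)/2); negative since λ/2 ∈ QII, so cos(λ/2) = -0.9336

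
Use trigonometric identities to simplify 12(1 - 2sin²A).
12(1 - 2sin²A) = 12(cos(2A)) (using Double angle)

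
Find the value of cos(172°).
cos(172°) = -0.9903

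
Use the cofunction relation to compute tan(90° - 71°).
tan(90° - 71°) = cot(71°) = 0.3443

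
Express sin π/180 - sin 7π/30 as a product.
sin π/180 - sin 7π/30 = 2 cos(43π/360) sin(-41π/360)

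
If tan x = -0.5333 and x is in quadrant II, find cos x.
cos x = -0.8824 (using tan²x + 1 = sec²x)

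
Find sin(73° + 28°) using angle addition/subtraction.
sin(73° + 28°) = sin 73° cos 28° + cos 73° sin 28° = 0.9816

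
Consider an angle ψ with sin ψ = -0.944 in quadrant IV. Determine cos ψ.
cos ψ = √(1 - sin²ψ) = 0.3299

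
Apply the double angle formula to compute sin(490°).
sin(490°) = 2 sin 245° cos 245° = 0.766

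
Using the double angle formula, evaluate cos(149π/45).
cos(149π/45) = cos²149π/90 - sin²149π/90 = -0.5592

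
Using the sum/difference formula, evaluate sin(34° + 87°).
sin(34° + 87°) = sin 34° cos 87° + cos 34° sin 87° = 0.8572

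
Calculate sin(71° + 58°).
sin(71° + 58°) = sin 71° cos 58° + cos 71° sin 58° = 0.7771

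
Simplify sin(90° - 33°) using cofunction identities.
sin(90° - 33°) = cos(33°)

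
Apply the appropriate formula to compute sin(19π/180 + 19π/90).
sin(19π/180 + 19π/90) = sin 19π/180 cos 19π/90 + cos 19π/180 sin 19π/90 = 0.8387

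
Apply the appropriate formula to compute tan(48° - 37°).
tan(48° - 37°) = (tan 48° - tan 37°)/(1 + tan 48° tan 37°) = 0.1944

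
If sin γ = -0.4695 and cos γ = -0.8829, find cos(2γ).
cos(2γ) = cos²γ - sin²γ = 0.5591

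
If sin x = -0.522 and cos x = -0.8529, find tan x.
tan x = sin x / cos x = 0.612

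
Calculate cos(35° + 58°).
cos(35° + 58°) = cos 35° cos 58° - sin 35° sin 58° = -0.05234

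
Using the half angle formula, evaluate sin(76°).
sin(76°) = √((1 - cos 152°)/2) = 0.9703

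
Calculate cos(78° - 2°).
cos(78° - 2°) = cos 78° cos 2° + sin 78° sin 2° = 0.2419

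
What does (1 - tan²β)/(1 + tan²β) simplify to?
(1 - tan²β)/(1 + tan²β) = cos(2β) (using Double angle)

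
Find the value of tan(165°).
tan(165°) = -(2-√3)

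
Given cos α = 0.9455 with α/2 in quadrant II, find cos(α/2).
cos(α/2) = ±√((1 + cos α)/2); negative since α/2 ∈ QII, so cos(α/2) = -0.9863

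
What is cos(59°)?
cos(59°) = 0.515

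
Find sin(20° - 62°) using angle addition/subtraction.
sin(20° - 62°) = sin 20° cos 62° - cos 20° sin 62° = -0.6691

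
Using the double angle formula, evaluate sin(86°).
sin(86°) = 2 sin 43° cos 43° = 0.9976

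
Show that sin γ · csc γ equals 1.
LHS = sin γ · (1/sin γ) = 1 = RHS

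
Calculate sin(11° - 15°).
sin(11° - 15°) = sin 11° cos 15° - cos 11° sin 15° = -0.06976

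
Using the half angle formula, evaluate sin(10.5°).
sin(10.5°) = √((1 - cos 21°)/2) = 0.1822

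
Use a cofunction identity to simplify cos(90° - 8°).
cos(90° - 8°) = sin(8°)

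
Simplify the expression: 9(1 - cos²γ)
9(1 - cos²γ) = 9(sin²γ) (using Pythagorean identity)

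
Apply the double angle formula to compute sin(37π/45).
sin(37π/45) = 2 sin 37π/90 cos 37π/90 = 0.5299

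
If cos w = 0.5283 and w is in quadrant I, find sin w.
sin w = 0.8491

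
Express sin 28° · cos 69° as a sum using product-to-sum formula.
sin 28° cos 69° = (1/2)[sin(28°+69°) + sin(28°-69°)]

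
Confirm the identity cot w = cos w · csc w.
RHS = cos w · (1/sin w) = cos w/sin w = cot w = LHS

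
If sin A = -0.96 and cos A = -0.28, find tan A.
tan A = sin A / cos A = 3.429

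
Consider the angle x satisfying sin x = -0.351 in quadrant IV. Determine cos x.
cos x = √(1 - sin²x) = 0.9364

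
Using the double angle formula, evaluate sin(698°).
sin(698°) = 2 sin 349° cos 349° = -0.3746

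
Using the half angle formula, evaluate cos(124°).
cos(124°) = -√((1 + cos 248°)/2) = -0.5592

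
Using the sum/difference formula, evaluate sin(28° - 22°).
sin(28° - 22°) = sin 28° cos 22° - cos 28° sin 22° = 0.1045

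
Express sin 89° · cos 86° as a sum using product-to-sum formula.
sin 89° cos 86° = (1/2)[sin(89°+86°) + sin(89°-86°)]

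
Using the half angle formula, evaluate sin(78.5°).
sin(78.5°) = √((1 - cos 157°)/2) = 0.9799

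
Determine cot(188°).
cot(188°) = 7.115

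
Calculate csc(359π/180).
csc(359π/180) = -57.3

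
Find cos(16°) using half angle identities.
cos(16°) = √((1 + cos 32°)/2) = 0.9613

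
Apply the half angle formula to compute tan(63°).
tan(63°) = sin 126° / (1 + cos 126°) = 1.963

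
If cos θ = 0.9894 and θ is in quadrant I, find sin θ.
sin θ = 0.1452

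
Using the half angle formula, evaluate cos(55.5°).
cos(55.5°) = √((1 + cos 111°)/2) = 0.5664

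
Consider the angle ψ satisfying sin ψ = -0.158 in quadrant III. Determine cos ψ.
cos ψ = ±√(1 - sin²ψ) = -0.9874 (negative in QIII)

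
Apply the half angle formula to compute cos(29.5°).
cos(29.5°) = √((1 + cos 59°)/2) = 0.8704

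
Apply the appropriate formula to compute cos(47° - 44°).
cos(47° - 44°) = cos 47° cos 44° + sin 47° sin 44° = 0.9986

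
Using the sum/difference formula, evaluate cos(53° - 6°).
cos(53° - 6°) = cos 53° cos 6° + sin 53° sin 6° = 0.682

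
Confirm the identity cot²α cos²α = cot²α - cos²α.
RHS = cos²α/sin²α - cos²α = cos²α(1/sin²α - 1) = cos²α · (1 - sin²α)/sin²α = cos²α · cos²α/sin²α = cos²α · cot²α = LHS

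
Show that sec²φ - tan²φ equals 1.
LHS = 1/cos²φ - sin²φ/cos²φ = (1 - sin²φ)/cos²φ = cos²φ/cos²φ = 1 = RHS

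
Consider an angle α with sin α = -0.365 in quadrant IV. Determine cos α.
cos α = √(1 - sin²α) = 0.931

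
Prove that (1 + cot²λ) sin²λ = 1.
LHS = csc²λ · sin²λ = (1/sin²λ) · sin²λ = 1 = RHS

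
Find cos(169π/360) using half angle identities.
cos(169π/360) = √((1 + cos 169π/180)/2) = 0.09585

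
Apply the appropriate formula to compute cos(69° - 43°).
cos(69° - 43°) = cos 69° cos 43° + sin 69° sin 43° = 0.8988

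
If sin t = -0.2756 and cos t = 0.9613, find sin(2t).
sin(2t) = 2 sin t cos t = -0.5299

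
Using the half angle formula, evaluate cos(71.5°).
cos(71.5°) = √((1 + cos 143°)/2) = 0.3173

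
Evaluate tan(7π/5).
tan(7π/5) = 3.078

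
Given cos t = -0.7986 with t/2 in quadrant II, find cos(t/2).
cos(t/2) = ±√((1 + cos t)/2); negative since t/2 ∈ QII, so cos(t/2) = -0.3173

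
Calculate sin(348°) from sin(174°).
sin(348°) = 2 sin 174° cos 174° = -0.2079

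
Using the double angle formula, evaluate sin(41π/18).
sin(41π/18) = 2 sin 41π/36 cos 41π/36 = 0.766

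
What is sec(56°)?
sec(56°) = 1.788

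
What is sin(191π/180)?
sin(191π/180) = -0.1908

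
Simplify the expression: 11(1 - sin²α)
11(1 - sin²α) = 11(cos²α) (using Pythagorean identity)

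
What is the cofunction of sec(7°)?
sec(7°) = csc(90° - 7°) = csc(83°)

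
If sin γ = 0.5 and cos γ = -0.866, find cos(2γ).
cos(2γ) = cos²γ - sin²γ = 0.5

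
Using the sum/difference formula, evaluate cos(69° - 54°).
cos(69° - 54°) = cos 69° cos 54° + sin 69° sin 54° = (√6+√2)/4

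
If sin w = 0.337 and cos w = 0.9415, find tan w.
tan w = sin w / cos w = 0.3579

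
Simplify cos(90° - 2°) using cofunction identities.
cos(90° - 2°) = sin(2°)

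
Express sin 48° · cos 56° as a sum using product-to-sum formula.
sin 48° cos 56° = (1/2)[sin(48°+56°) + sin(48°-56°)]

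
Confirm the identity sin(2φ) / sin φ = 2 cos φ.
LHS = 2 sin φ cos φ / sin φ = 2 cos φ = RHS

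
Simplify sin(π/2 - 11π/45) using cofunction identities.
sin(π/2 - 11π/45) = cos(11π/45)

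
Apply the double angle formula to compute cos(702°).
cos(702°) = cos²351° - sin²351° = 0.9511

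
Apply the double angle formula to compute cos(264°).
cos(264°) = cos²132° - sin²132° = -0.1045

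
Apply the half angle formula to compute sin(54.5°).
sin(54.5°) = √((1 - cos 109°)/2) = 0.8141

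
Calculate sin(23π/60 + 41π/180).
sin(23π/60 + 41π/180) = sin 23π/60 cos 41π/180 + cos 23π/60 sin 41π/180 = 0.9397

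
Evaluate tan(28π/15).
tan(28π/15) = -0.4452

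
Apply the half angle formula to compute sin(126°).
sin(126°) = √((1 - cos 252°)/2) = 0.809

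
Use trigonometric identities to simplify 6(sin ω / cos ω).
6(sin ω / cos ω) = 6(tan ω) (using Quotient identity)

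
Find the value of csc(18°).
csc(18°) = 3.236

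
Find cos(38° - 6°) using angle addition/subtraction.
cos(38° - 6°) = cos 38° cos 6° + sin 38° sin 6° = 0.848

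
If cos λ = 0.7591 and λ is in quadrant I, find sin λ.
sin λ = 0.651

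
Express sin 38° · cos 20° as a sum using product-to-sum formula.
sin 38° cos 20° = (1/2)[sin(38°+20°) + sin(38°-20°)]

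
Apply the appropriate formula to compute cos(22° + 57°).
cos(22° + 57°) = cos 22° cos 57° - sin 22° sin 57° = 0.1908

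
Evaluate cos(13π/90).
cos(13π/90) = 0.8988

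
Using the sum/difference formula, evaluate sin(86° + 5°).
sin(86° + 5°) = sin 86° cos 5° + cos 86° sin 5° = 0.9998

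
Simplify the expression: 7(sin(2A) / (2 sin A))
7(sin(2A) / (2 sin A)) = 7(cos A) (using Double angle)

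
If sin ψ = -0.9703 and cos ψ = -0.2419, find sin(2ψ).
sin(2ψ) = 2 sin ψ cos ψ = 0.4694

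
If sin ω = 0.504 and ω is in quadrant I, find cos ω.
cos ω = 0.8637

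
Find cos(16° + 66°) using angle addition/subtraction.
cos(16° + 66°) = cos 16° cos 66° - sin 16° sin 66° = 0.1392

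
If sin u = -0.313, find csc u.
csc u = 1/sin u = -3.195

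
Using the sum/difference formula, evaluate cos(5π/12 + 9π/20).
cos(5π/12 + 9π/20) = cos 5π/12 cos 9π/20 - sin 5π/12 sin 9π/20 = -0.9135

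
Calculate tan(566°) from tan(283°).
tan(566°) = 2 tan 283° / (1 - tan²283°) = 0.4877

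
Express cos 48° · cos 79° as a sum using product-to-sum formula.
cos 48° cos 79° = (1/2)[cos(48°-79°) + cos(48°+79°)]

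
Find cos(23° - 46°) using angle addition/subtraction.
cos(23° - 46°) = cos 23° cos 46° + sin 23° sin 46° = 0.9205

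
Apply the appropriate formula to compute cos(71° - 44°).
cos(71° - 44°) = cos 71° cos 44° + sin 71° sin 44° = 0.891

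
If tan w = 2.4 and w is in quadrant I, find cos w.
cos w = 0.3846 (using tan²w + 1 = sec²w)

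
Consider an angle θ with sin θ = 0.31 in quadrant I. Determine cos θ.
cos θ = √(1 - sin²θ) = 0.9507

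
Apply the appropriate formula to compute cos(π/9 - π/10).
cos(π/9 - π/10) = cos π/9 cos π/10 + sin π/9 sin π/10 = 0.9994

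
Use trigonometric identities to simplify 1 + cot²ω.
1 + cot²ω = csc²ω (using Pythagorean identity)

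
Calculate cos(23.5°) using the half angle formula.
cos(23.5°) = √((1 + cos 47°)/2) = 0.9171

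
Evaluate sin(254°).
sin(254°) = -0.9613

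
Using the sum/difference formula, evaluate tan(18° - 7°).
tan(18° - 7°) = (tan 18° - tan 7°)/(1 + tan 18° tan 7°) = 0.1944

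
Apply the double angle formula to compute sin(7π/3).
sin(7π/3) = 2 sin 7π/6 cos 7π/6 = √3/2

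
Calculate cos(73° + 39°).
cos(73° + 39°) = cos 73° cos 39° - sin 73° sin 39° = -0.3746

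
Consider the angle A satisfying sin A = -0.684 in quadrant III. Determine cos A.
cos A = ±√(1 - sin²A) = -0.7295 (negative in QIII)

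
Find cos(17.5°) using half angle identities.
cos(17.5°) = √((1 + cos 35°)/2) = 0.9537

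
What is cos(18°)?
cos(18°) = 0.9511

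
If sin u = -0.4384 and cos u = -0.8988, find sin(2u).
sin(2u) = 2 sin u cos u = 0.7881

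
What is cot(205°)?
cot(205°) = 2.145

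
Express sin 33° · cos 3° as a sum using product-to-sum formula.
sin 33° cos 3° = (1/2)[sin(33°+3°) + sin(33°-3°)]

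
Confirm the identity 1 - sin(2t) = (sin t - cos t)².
RHS = sin²t - 2 sin t cos t + cos²t = (sin²t + cos²t) - 2 sin t cos t = 1 - sin(2t) = LHS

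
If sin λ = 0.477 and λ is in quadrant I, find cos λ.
cos λ = 0.8789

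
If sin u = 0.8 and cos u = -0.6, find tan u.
tan u = sin u / cos u = -1.333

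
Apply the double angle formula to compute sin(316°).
sin(316°) = 2 sin 158° cos 158° = -0.6947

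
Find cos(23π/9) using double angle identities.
cos(23π/9) = cos²23π/18 - sin²23π/18 = -0.1736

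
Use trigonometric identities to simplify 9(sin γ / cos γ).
9(sin γ / cos γ) = 9(tan γ) (using Quotient identity)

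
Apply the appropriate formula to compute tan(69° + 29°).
tan(69° + 29°) = (tan 69° + tan 29°)/(1 - tan 69° tan 29°) = -7.115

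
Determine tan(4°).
tan(4°) = 0.06993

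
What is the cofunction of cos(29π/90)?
cos(29π/90) = sin(π/2 - 29π/90) = sin(8π/45)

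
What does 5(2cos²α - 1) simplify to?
5(2cos²α - 1) = 5(cos(2α)) (using Double angle)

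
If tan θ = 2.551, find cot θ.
cot θ = 1/tan θ = 0.392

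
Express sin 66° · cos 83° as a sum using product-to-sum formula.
sin 66° cos 83° = (1/2)[sin(66°+83°) + sin(66°-83°)]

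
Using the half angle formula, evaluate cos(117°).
cos(117°) = -√((1 + cos 234°)/2) = -0.454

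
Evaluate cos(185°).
cos(185°) = -0.9962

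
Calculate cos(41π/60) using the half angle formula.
cos(41π/60) = -√((1 + cos 41π/30)/2) = -0.5446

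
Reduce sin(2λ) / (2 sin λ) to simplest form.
sin(2λ) / (2 sin λ) = cos λ (using Double angle)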